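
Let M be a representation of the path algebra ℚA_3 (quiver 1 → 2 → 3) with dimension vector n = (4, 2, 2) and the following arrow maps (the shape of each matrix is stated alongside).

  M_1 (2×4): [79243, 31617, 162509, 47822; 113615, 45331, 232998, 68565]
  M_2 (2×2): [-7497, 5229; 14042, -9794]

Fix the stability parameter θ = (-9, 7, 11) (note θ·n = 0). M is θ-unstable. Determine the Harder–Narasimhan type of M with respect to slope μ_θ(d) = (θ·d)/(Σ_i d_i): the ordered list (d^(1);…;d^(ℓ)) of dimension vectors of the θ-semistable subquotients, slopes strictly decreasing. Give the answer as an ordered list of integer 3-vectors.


Interval decomposition of M: I[1,1]^2, I[1,2], I[1,3], I[3,3].
HN type (ℓ=3): μ^(1)=11; μ^(2)=7; μ^(3)=-9

((0, 0, 2); (0, 2, 0); (4, 0, 0))


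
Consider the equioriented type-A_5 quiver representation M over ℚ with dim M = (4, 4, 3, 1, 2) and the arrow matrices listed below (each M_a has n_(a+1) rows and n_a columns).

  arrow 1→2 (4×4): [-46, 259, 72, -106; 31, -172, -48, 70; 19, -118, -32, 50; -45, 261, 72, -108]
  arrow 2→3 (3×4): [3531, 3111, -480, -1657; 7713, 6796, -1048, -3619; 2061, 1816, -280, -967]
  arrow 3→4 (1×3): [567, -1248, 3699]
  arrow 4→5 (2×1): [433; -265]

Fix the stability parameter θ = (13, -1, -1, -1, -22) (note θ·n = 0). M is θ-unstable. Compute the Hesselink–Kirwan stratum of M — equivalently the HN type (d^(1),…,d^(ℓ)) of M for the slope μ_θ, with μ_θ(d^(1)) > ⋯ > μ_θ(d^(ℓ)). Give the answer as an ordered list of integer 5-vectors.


Via rank(M_{q-1}∘⋯∘M_p): M ≅ I[1,1]^2, I[1,2], I[1,5], I[2,2], I[2,3], I[3,3], I[5,5].
μ_θ-semistable layers: μ^(1)=13; μ^(2)=6; μ^(3)=-1; μ^(4)=-12/5; μ^(5)=-22

((2, 0, 0, 0, 0); (1, 1, 0, 0, 0); (0, 2, 2, 0, 0); (1, 1, 1, 1, 1); (0, 0, 0, 0, 1))


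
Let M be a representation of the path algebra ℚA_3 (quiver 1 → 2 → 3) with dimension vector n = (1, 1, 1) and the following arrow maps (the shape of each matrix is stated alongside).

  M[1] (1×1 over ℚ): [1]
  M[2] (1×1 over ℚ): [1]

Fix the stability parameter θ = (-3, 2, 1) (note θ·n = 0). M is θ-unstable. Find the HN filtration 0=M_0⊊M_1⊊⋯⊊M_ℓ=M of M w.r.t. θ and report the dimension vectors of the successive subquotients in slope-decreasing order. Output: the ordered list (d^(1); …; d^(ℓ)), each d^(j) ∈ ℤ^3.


Via rank(M_{q-1}∘⋯∘M_p): M ≅ I[1,3].
μ_θ-semistable layers: μ^(1)=3/2; μ^(2)=-3

((0, 1, 1); (1, 0, 0))


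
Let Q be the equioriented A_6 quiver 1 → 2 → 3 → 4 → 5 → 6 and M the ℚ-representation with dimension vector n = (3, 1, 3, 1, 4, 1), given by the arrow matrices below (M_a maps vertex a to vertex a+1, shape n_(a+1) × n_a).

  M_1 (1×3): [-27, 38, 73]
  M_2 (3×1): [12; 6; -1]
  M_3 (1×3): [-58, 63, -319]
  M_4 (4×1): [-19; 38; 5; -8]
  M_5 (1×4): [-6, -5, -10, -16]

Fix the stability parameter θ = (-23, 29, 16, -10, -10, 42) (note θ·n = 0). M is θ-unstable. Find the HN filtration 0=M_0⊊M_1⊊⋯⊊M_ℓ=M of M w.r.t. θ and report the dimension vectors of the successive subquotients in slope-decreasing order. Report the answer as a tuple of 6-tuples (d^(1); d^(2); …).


Interval decomposition of M: I[1,1]^2, I[1,6], I[3,3]^2, I[5,5]^3.
HN type (ℓ=5): μ^(1)=42; μ^(2)=16; μ^(3)=25/4; μ^(4)=-10; μ^(5)=-23

((0, 0, 0, 0, 0, 1); (0, 0, 2, 0, 0, 0); (0, 1, 1, 1, 1, 0); (0, 0, 0, 0, 3, 0); (3, 0, 0, 0, 0, 0))


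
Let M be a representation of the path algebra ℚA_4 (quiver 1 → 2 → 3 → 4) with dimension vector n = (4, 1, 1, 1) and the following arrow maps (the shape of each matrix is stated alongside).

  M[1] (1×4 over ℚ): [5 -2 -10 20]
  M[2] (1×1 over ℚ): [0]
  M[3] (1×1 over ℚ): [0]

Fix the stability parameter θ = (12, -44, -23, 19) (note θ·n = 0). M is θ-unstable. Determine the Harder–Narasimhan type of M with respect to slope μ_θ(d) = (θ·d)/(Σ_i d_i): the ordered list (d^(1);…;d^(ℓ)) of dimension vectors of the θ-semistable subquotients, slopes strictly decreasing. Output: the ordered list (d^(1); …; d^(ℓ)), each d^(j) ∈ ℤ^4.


Interval decomposition of M: I[1,1]^3, I[1,2], I[3,3], I[4,4].
HN type (ℓ=4): μ^(1)=19; μ^(2)=12; μ^(3)=-16; μ^(4)=-23

((0, 0, 0, 1); (3, 0, 0, 0); (1, 1, 0, 0); (0, 0, 1, 0))


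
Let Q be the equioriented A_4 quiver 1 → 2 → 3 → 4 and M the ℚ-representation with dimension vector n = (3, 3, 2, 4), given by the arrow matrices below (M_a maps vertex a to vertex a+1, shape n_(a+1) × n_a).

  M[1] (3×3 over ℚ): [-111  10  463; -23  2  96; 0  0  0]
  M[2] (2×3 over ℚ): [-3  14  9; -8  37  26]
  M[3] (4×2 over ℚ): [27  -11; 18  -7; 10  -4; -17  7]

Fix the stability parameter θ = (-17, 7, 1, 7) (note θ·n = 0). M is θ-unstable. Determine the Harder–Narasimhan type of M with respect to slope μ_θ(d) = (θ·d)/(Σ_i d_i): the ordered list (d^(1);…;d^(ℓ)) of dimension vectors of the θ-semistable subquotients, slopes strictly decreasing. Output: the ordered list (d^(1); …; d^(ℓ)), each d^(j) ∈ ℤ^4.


Interval decomposition of M: I[1,1], I[1,4]^2, I[2,2], I[4,4]^2.
HN type (ℓ=3): μ^(1)=7; μ^(2)=4; μ^(3)=-17

((0, 1, 0, 4); (0, 2, 2, 0); (3, 0, 0, 0))


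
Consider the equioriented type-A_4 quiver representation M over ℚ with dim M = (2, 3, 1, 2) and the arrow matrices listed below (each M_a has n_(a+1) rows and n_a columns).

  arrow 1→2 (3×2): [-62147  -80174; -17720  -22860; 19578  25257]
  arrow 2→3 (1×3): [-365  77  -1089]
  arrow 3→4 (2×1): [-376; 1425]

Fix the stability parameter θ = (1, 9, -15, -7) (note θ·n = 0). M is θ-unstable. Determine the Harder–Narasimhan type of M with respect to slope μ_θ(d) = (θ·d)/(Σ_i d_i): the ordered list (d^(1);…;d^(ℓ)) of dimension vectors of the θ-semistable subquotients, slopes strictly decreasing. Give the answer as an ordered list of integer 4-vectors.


Interval decomposition of M: I[1,2], I[1,4], I[2,2], I[4,4].
HN type (ℓ=4): μ^(1)=9; μ^(2)=1; μ^(3)=-3; μ^(4)=-7

((0, 2, 0, 0); (1, 0, 0, 0); (1, 1, 1, 1); (0, 0, 0, 1))


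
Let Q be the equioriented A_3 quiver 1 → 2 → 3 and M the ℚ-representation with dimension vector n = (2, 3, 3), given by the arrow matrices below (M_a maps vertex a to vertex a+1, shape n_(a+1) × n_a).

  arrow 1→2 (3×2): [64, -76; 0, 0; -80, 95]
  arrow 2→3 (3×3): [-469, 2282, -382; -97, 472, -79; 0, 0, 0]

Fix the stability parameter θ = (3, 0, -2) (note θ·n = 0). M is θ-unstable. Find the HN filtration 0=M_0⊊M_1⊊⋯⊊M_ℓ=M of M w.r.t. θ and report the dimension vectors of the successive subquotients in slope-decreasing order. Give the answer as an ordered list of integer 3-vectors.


Barcode: M ≅ I[1,1], I[1,3], I[2,2], I[2,3], I[3,3]. HN layers by μ_θ (5 steps, strictly decreasing):
  μ^(1)=3; μ^(2)=1/3; μ^(3)=0; μ^(4)=-1; μ^(5)=-2

((1, 0, 0); (1, 1, 1); (0, 1, 0); (0, 1, 1); (0, 0, 1))


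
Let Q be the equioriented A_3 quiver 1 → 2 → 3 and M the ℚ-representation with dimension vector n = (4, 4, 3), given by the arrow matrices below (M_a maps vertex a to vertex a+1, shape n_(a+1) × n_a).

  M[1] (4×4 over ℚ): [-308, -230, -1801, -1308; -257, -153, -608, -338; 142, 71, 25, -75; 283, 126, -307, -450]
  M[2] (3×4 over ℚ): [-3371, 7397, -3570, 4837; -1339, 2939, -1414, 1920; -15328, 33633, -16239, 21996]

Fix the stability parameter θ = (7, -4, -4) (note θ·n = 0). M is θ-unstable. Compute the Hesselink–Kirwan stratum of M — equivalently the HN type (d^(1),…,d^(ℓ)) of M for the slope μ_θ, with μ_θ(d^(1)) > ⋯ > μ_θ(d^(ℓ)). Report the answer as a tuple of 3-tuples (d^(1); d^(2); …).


Via rank(M_{q-1}∘⋯∘M_p): M ≅ I[1,2], I[1,3]^3.
μ_θ-semistable layers: μ^(1)=3/2; μ^(2)=-1/3

((1, 1, 0); (3, 3, 3))


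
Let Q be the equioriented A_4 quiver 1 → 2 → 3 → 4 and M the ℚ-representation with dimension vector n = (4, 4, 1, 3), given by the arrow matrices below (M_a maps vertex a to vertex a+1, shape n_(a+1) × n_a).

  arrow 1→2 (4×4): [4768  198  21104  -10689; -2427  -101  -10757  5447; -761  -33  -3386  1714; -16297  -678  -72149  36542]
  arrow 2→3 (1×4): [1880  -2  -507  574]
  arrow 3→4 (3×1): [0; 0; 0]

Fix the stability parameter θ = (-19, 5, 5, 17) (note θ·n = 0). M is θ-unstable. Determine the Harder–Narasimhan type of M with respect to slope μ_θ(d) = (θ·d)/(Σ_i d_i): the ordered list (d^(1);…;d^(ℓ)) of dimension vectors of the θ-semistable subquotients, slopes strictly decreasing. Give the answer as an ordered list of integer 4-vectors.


Barcode: M ≅ I[1,2]^3, I[1,3], I[4,4]^3. HN layers by μ_θ (3 steps, strictly decreasing):
  μ^(1)=17; μ^(2)=5; μ^(3)=-19

((0, 0, 0, 3); (0, 4, 1, 0); (4, 0, 0, 0))


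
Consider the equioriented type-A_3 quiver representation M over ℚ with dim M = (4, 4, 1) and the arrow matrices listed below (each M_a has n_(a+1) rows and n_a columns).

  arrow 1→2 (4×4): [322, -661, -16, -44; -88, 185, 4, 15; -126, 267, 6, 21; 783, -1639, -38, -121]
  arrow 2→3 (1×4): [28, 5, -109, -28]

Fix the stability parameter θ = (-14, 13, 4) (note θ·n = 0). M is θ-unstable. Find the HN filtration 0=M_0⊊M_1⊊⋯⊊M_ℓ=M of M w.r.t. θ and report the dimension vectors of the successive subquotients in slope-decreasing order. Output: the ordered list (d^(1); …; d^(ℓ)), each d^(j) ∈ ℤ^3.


Barcode: M ≅ I[1,2]^3, I[1,3]. HN layers by μ_θ (3 steps, strictly decreasing):
  μ^(1)=13; μ^(2)=17/2; μ^(3)=-14

((0, 3, 0); (0, 1, 1); (4, 0, 0))


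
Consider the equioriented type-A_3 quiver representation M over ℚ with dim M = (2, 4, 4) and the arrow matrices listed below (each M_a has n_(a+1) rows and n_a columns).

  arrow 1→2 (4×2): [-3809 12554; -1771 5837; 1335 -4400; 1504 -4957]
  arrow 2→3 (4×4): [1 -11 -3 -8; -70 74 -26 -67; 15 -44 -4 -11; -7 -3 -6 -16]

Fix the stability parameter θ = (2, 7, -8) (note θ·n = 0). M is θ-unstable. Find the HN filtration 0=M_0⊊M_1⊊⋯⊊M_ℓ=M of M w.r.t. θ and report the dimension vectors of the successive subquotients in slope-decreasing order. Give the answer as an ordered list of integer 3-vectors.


Barcode: M ≅ I[1,3]^2, I[2,3]^2. HN layers by μ_θ (2 steps, strictly decreasing):
  μ^(1)=1/3; μ^(2)=-1/2

((2, 2, 2); (0, 2, 2))


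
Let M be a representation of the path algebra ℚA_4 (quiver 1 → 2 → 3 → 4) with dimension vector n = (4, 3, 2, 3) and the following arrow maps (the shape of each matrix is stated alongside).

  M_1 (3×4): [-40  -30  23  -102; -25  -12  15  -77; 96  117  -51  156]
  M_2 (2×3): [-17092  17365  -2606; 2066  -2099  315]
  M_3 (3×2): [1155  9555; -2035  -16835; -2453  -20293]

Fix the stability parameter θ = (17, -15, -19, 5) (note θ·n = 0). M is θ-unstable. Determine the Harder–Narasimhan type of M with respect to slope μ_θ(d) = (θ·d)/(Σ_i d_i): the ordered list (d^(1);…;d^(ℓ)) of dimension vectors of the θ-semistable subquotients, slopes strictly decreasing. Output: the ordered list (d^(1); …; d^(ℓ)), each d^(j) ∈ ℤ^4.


Via rank(M_{q-1}∘⋯∘M_p): M ≅ I[1,1], I[1,2], I[1,3], I[1,4], I[4,4]^2.
μ_θ-semistable layers: μ^(1)=17; μ^(2)=5; μ^(3)=1; μ^(4)=-17/3

((1, 0, 0, 0); (0, 0, 0, 3); (1, 1, 0, 0); (2, 2, 2, 0))


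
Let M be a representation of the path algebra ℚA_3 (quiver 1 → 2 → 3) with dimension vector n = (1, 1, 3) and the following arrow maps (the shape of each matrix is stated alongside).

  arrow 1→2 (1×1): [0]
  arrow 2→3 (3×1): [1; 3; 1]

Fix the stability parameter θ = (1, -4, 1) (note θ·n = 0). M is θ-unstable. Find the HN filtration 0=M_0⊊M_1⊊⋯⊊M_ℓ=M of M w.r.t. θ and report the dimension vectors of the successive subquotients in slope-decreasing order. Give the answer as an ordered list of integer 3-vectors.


Via rank(M_{q-1}∘⋯∘M_p): M ≅ I[1,1], I[2,3], I[3,3]^2.
μ_θ-semistable layers: μ^(1)=1; μ^(2)=-4

((1, 0, 3); (0, 1, 0))


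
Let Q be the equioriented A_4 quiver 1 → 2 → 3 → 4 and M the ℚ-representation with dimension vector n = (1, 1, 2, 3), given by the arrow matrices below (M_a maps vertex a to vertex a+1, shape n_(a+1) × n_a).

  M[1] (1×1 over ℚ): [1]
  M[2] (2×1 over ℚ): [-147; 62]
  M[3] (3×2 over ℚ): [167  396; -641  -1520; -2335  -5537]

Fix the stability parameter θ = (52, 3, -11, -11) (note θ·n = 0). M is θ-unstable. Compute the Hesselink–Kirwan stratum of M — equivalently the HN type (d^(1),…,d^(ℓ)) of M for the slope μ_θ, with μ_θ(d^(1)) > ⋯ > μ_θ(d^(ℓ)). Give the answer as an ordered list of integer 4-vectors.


Interval decomposition of M: I[1,4], I[3,4], I[4,4].
HN type (ℓ=2): μ^(1)=33/4; μ^(2)=-11

((1, 1, 1, 1); (0, 0, 1, 2))


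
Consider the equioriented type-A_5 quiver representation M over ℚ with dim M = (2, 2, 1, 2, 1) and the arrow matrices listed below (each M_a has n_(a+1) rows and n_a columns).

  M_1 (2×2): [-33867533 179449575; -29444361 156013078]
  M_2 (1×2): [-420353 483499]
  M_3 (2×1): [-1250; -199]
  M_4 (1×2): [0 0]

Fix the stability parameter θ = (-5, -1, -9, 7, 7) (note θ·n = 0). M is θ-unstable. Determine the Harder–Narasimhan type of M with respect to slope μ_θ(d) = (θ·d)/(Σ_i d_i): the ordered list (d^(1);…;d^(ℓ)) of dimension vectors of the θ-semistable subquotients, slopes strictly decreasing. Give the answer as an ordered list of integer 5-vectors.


Barcode: M ≅ I[1,2], I[1,4], I[4,4], I[5,5]. HN layers by μ_θ (3 steps, strictly decreasing):
  μ^(1)=7; μ^(2)=-1; μ^(3)=-5

((0, 0, 0, 2, 1); (0, 1, 0, 0, 0); (2, 1, 1, 0, 0))


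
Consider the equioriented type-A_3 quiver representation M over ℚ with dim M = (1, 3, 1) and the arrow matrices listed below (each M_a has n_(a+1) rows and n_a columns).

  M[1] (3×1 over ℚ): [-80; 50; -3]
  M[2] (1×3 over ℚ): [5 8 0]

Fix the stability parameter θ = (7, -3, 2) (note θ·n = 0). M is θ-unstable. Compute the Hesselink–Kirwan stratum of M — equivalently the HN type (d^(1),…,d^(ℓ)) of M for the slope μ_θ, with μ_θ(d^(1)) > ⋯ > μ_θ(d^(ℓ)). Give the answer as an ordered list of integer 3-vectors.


Barcode: M ≅ I[1,2], I[2,2], I[2,3]. HN layers by μ_θ (2 steps, strictly decreasing):
  μ^(1)=2; μ^(2)=-3

((1, 1, 1); (0, 2, 0))


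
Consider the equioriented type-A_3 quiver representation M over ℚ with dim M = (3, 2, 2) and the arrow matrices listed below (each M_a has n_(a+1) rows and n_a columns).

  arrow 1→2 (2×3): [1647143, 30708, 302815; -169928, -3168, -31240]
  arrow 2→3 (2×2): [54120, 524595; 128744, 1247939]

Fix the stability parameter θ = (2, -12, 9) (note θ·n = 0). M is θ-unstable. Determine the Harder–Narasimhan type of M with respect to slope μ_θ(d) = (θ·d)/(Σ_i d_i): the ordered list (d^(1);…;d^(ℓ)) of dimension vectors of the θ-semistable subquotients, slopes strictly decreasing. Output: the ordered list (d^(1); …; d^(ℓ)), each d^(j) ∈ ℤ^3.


Via rank(M_{q-1}∘⋯∘M_p): M ≅ I[1,1]^2, I[1,2], I[2,3], I[3,3].
μ_θ-semistable layers: μ^(1)=9; μ^(2)=2; μ^(3)=-5; μ^(4)=-12

((0, 0, 2); (2, 0, 0); (1, 1, 0); (0, 1, 0))


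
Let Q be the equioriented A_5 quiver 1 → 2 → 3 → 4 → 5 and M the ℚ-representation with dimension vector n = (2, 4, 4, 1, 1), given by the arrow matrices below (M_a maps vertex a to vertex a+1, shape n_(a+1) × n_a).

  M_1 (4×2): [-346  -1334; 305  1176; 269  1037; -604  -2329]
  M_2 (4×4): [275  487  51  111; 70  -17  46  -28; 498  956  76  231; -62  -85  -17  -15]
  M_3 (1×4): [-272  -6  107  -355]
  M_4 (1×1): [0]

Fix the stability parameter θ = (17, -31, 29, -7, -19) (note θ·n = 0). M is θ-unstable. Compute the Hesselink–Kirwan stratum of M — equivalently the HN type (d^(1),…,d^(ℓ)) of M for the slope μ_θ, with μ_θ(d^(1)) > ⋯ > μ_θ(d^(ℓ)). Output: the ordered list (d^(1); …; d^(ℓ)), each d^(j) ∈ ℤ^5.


Barcode: M ≅ I[1,3], I[1,4], I[2,3]^2, I[5,5]. HN layers by μ_θ (5 steps, strictly decreasing):
  μ^(1)=29; μ^(2)=11; μ^(3)=-7; μ^(4)=-19; μ^(5)=-31

((0, 0, 3, 0, 0); (0, 0, 1, 1, 0); (2, 2, 0, 0, 0); (0, 0, 0, 0, 1); (0, 2, 0, 0, 0))


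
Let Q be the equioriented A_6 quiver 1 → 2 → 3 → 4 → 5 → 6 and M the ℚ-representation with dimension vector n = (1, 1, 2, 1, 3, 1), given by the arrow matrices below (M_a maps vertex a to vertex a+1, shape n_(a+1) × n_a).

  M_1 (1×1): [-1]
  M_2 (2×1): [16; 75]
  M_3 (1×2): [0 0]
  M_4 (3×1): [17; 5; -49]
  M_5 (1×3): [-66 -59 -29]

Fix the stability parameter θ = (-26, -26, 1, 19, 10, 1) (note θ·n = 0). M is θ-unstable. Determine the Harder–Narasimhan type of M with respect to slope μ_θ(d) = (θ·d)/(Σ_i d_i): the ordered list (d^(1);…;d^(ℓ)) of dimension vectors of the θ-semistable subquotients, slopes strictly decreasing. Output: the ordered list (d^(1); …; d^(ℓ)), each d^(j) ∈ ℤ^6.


Interval decomposition of M: I[1,3], I[3,3], I[4,6], I[5,5]^2.
HN type (ℓ=3): μ^(1)=10; μ^(2)=1; μ^(3)=-26

((0, 0, 0, 1, 3, 1); (0, 0, 2, 0, 0, 0); (1, 1, 0, 0, 0, 0))


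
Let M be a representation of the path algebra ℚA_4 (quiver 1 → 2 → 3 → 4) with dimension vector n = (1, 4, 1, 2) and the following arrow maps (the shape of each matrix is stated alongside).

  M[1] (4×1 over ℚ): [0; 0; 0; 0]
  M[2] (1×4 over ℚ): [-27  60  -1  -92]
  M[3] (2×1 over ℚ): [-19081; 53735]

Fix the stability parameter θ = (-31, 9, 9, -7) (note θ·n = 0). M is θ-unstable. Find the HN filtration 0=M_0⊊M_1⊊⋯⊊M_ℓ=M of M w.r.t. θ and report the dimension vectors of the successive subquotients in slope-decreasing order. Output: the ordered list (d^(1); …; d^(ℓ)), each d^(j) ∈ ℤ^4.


Barcode: M ≅ I[1,1], I[2,2]^3, I[2,4], I[4,4]. HN layers by μ_θ (4 steps, strictly decreasing):
  μ^(1)=9; μ^(2)=11/3; μ^(3)=-7; μ^(4)=-31

((0, 3, 0, 0); (0, 1, 1, 1); (0, 0, 0, 1); (1, 0, 0, 0))


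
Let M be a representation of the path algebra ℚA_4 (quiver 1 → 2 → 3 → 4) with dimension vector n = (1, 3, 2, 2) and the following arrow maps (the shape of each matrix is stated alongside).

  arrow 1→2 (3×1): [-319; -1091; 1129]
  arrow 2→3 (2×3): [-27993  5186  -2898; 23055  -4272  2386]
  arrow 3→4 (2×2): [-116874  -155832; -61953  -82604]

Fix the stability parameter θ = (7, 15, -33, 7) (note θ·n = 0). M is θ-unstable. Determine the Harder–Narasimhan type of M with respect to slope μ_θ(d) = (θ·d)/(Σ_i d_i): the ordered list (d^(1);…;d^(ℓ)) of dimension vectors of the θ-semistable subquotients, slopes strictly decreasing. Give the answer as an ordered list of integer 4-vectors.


Via rank(M_{q-1}∘⋯∘M_p): M ≅ I[1,4], I[2,2], I[2,3], I[4,4].
μ_θ-semistable layers: μ^(1)=15; μ^(2)=7; μ^(3)=-11/3; μ^(4)=-9

((0, 1, 0, 0); (0, 0, 0, 2); (1, 1, 1, 0); (0, 1, 1, 0))


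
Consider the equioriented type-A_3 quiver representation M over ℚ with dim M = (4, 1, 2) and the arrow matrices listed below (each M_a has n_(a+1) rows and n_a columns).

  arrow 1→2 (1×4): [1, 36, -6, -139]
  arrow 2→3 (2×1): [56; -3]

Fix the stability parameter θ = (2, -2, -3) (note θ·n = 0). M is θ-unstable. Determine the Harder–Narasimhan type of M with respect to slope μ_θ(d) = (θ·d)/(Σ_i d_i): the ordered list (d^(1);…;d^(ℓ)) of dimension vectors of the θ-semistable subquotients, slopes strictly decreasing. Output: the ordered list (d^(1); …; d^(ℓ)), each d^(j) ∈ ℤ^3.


Interval decomposition of M: I[1,1]^3, I[1,3], I[3,3].
HN type (ℓ=3): μ^(1)=2; μ^(2)=-1; μ^(3)=-3

((3, 0, 0); (1, 1, 1); (0, 0, 1))


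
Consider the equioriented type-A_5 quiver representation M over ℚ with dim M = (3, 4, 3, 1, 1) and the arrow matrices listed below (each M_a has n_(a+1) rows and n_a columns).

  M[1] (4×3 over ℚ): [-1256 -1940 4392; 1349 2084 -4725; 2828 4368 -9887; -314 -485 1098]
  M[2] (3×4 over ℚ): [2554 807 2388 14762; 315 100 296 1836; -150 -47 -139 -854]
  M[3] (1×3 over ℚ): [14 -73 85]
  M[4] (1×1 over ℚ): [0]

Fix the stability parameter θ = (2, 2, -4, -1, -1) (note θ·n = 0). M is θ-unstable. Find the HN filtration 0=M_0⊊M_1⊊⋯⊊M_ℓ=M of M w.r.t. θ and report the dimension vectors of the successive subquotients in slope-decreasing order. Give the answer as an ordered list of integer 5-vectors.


Via rank(M_{q-1}∘⋯∘M_p): M ≅ I[1,2], I[1,3], I[1,4], I[2,3], I[5,5].
μ_θ-semistable layers: μ^(1)=2; μ^(2)=0; μ^(3)=-1/4; μ^(4)=-1

((1, 1, 0, 0, 0); (1, 1, 1, 0, 0); (1, 1, 1, 1, 0); (0, 1, 1, 0, 1))


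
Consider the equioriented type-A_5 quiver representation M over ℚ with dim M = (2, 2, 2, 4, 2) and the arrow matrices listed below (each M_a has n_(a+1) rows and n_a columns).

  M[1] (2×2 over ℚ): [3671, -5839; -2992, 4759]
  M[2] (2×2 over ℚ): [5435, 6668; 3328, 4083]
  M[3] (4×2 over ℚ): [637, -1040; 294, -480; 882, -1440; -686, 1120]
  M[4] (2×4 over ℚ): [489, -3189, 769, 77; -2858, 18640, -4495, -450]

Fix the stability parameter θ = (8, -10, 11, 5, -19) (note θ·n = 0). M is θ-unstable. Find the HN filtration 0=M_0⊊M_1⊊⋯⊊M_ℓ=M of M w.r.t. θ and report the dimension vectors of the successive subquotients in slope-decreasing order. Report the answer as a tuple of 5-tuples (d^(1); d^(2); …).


Barcode: M ≅ I[1,3], I[1,5], I[4,4]^2, I[4,5]. HN layers by μ_θ (4 steps, strictly decreasing):
  μ^(1)=11; μ^(2)=5; μ^(3)=-1; μ^(4)=-7

((0, 0, 1, 0, 0); (0, 0, 0, 2, 0); (2, 2, 1, 1, 1); (0, 0, 0, 1, 1))


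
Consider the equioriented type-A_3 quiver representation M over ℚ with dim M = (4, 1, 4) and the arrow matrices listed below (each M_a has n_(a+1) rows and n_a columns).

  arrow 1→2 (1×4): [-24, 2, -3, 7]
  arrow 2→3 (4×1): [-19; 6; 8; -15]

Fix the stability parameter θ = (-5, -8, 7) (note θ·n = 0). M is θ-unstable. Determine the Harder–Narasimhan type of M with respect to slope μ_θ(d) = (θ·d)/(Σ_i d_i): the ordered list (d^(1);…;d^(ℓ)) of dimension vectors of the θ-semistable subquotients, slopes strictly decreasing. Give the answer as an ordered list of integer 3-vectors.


Interval decomposition of M: I[1,1]^3, I[1,3], I[3,3]^3.
HN type (ℓ=3): μ^(1)=7; μ^(2)=-5; μ^(3)=-13/2

((0, 0, 4); (3, 0, 0); (1, 1, 0))


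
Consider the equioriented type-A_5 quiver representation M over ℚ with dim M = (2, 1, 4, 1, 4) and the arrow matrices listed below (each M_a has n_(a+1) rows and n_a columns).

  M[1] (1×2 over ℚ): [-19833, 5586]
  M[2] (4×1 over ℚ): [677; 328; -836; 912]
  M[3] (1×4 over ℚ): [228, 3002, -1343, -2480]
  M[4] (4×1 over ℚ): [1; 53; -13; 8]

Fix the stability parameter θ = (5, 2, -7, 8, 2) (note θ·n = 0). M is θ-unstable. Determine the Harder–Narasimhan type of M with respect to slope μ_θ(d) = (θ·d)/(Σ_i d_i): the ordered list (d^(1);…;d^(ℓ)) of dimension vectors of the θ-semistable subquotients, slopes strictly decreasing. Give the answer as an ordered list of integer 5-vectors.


Interval decomposition of M: I[1,1], I[1,3], I[3,3]^2, I[3,5], I[5,5]^3.
HN type (ℓ=4): μ^(1)=5; μ^(2)=2; μ^(3)=0; μ^(4)=-7

((1, 0, 0, 1, 1); (0, 0, 0, 0, 3); (1, 1, 1, 0, 0); (0, 0, 3, 0, 0))


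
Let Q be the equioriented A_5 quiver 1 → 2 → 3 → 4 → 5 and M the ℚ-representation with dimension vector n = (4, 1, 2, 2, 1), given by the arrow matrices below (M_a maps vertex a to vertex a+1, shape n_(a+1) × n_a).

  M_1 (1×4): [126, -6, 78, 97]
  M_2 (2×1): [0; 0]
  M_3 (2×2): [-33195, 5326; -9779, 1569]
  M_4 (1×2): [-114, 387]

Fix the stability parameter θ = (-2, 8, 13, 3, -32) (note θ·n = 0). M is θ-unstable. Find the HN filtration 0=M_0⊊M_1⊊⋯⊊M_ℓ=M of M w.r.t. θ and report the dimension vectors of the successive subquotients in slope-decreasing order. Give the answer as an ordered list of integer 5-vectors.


Barcode: M ≅ I[1,1]^3, I[1,2], I[3,4], I[3,5]. HN layers by μ_θ (3 steps, strictly decreasing):
  μ^(1)=8; μ^(2)=-2; μ^(3)=-16/3

((0, 1, 1, 1, 0); (4, 0, 0, 0, 0); (0, 0, 1, 1, 1))


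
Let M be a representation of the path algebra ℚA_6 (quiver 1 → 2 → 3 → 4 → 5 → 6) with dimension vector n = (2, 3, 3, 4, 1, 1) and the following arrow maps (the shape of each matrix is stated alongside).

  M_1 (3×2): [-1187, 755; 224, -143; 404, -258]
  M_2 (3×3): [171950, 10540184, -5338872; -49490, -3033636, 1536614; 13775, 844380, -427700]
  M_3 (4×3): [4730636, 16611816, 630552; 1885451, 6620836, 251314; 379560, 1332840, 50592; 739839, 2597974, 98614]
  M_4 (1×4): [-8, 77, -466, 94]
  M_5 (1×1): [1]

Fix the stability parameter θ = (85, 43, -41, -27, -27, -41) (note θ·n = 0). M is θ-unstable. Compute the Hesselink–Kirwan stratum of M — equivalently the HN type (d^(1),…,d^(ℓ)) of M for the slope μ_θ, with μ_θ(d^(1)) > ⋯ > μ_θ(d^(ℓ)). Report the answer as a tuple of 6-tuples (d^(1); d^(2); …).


Interval decomposition of M: I[1,2], I[1,3], I[2,4], I[3,6], I[4,4]^2.
HN type (ℓ=6): μ^(1)=64; μ^(2)=29; μ^(3)=-25/3; μ^(4)=-27; μ^(5)=-95/3; μ^(6)=-41

((1, 1, 0, 0, 0, 0); (1, 1, 1, 0, 0, 0); (0, 1, 1, 1, 0, 0); (0, 0, 0, 2, 0, 0); (0, 0, 0, 1, 1, 1); (0, 0, 1, 0, 0, 0))


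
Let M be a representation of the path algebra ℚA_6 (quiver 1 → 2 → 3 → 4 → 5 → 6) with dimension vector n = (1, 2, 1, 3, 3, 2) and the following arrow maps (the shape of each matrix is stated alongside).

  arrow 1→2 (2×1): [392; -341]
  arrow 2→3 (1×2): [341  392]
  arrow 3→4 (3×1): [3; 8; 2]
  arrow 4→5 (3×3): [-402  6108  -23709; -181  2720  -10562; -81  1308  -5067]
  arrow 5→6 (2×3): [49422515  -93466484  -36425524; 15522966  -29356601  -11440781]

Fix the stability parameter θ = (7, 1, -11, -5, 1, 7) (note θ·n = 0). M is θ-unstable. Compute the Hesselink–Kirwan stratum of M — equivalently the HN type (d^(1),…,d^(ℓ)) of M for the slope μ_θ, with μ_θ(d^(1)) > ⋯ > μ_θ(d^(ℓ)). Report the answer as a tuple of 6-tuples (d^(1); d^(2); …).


Via rank(M_{q-1}∘⋯∘M_p): M ≅ I[1,2], I[2,5], I[4,4], I[4,6], I[5,6].
μ_θ-semistable layers: μ^(1)=7; μ^(2)=4; μ^(3)=1; μ^(4)=-5

((0, 0, 0, 0, 0, 2); (1, 1, 0, 0, 0, 0); (0, 0, 0, 0, 3, 0); (0, 1, 1, 3, 0, 0))


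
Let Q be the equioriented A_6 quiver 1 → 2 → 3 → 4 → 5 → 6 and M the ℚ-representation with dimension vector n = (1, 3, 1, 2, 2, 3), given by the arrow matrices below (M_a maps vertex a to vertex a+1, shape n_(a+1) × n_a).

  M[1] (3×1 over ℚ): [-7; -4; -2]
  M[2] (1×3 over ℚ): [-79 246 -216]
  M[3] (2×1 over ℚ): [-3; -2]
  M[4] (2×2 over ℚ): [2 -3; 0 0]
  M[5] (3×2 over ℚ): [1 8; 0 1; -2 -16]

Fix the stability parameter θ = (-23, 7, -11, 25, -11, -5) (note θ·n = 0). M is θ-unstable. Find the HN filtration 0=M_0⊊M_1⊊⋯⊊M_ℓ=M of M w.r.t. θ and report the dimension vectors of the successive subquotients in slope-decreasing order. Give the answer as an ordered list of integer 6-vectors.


Barcode: M ≅ I[1,4], I[2,2]^2, I[4,6], I[5,6], I[6,6]. HN layers by μ_θ (7 steps, strictly decreasing):
  μ^(1)=25; μ^(2)=7; μ^(3)=3; μ^(4)=-2; μ^(5)=-5; μ^(6)=-11; μ^(7)=-23

((0, 0, 0, 1, 0, 0); (0, 2, 0, 0, 0, 0); (0, 0, 0, 1, 1, 1); (0, 1, 1, 0, 0, 0); (0, 0, 0, 0, 0, 2); (0, 0, 0, 0, 1, 0); (1, 0, 0, 0, 0, 0))


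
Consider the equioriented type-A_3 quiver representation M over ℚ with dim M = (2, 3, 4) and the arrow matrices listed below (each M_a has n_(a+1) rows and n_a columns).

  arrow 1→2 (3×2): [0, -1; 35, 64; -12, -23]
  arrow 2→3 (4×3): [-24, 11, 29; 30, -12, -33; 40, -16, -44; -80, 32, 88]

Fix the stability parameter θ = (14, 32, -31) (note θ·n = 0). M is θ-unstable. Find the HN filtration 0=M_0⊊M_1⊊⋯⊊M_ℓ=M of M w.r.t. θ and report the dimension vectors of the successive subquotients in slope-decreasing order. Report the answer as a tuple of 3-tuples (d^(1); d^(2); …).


Via rank(M_{q-1}∘⋯∘M_p): M ≅ I[1,3]^2, I[2,2], I[3,3]^2.
μ_θ-semistable layers: μ^(1)=32; μ^(2)=5; μ^(3)=-31

((0, 1, 0); (2, 2, 2); (0, 0, 2))


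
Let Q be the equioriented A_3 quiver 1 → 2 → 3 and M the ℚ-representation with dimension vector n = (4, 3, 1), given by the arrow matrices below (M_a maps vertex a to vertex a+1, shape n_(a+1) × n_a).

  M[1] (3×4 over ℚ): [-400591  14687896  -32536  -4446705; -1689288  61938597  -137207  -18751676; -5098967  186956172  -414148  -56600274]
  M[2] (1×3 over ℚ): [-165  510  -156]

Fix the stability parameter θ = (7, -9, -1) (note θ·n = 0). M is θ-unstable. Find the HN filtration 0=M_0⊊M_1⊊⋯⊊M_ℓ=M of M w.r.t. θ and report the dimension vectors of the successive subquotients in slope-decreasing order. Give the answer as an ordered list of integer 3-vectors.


Interval decomposition of M: I[1,1], I[1,2]^2, I[1,3].
HN type (ℓ=2): μ^(1)=7; μ^(2)=-1

((1, 0, 0); (3, 3, 1))


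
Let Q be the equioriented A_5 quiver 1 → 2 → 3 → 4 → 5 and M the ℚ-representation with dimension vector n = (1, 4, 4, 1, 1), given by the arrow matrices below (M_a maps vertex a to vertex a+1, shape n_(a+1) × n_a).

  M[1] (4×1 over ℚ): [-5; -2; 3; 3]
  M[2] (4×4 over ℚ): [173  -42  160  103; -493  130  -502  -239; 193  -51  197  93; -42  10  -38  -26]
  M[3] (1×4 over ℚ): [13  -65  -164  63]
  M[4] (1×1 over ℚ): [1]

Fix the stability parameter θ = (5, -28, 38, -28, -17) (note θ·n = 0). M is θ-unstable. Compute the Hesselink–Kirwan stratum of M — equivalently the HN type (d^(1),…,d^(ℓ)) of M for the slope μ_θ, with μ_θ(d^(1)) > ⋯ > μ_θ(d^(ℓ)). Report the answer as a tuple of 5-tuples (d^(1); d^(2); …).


Barcode: M ≅ I[1,3], I[2,2], I[2,3], I[2,5], I[3,3]. HN layers by μ_θ (4 steps, strictly decreasing):
  μ^(1)=38; μ^(2)=-7/3; μ^(3)=-23/2; μ^(4)=-28

((0, 0, 3, 0, 0); (0, 0, 1, 1, 1); (1, 1, 0, 0, 0); (0, 3, 0, 0, 0))


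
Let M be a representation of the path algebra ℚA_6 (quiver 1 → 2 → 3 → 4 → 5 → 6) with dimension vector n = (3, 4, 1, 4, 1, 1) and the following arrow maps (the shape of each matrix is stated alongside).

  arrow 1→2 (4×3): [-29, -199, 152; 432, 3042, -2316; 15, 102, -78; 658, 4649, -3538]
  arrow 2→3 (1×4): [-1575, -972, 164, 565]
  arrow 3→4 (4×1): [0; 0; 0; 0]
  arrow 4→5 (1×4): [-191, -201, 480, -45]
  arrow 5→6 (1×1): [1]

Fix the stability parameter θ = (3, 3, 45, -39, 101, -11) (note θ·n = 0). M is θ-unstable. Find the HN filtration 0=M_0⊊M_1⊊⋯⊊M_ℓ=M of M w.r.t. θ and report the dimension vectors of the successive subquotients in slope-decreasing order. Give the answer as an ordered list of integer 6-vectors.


Interval decomposition of M: I[1,1], I[1,2], I[1,3], I[2,2]^2, I[4,4]^3, I[4,6].
HN type (ℓ=3): μ^(1)=45; μ^(2)=3; μ^(3)=-39

((0, 0, 1, 0, 1, 1); (3, 4, 0, 0, 0, 0); (0, 0, 0, 4, 0, 0))


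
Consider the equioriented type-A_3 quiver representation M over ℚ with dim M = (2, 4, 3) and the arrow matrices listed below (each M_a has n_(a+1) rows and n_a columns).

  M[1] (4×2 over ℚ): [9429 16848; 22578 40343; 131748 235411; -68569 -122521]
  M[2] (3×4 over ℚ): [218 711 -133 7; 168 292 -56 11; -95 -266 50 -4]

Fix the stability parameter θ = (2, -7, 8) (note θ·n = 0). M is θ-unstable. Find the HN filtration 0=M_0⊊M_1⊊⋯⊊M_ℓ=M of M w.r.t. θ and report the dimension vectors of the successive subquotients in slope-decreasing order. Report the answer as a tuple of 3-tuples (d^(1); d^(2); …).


Via rank(M_{q-1}∘⋯∘M_p): M ≅ I[1,3]^2, I[2,2], I[2,3].
μ_θ-semistable layers: μ^(1)=8; μ^(2)=-5/2; μ^(3)=-7

((0, 0, 3); (2, 2, 0); (0, 2, 0))


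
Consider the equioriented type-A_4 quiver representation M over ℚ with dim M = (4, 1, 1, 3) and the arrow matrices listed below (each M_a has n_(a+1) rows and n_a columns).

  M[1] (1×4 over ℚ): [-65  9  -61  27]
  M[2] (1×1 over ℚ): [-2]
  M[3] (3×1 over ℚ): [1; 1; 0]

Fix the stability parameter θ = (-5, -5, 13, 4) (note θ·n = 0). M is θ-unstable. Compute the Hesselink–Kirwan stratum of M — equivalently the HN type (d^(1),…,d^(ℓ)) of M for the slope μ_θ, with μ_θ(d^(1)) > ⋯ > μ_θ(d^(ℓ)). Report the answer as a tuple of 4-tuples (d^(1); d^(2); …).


Interval decomposition of M: I[1,1]^3, I[1,4], I[4,4]^2.
HN type (ℓ=3): μ^(1)=17/2; μ^(2)=4; μ^(3)=-5

((0, 0, 1, 1); (0, 0, 0, 2); (4, 1, 0, 0))


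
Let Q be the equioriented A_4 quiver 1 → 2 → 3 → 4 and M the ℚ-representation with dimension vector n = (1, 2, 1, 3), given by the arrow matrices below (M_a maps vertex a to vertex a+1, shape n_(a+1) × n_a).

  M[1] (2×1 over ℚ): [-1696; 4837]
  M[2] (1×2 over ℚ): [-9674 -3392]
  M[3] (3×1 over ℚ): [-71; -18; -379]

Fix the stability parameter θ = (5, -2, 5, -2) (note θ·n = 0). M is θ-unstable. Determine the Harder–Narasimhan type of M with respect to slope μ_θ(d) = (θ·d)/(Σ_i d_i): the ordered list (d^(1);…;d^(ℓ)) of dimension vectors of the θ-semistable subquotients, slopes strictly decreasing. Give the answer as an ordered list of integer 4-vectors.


Barcode: M ≅ I[1,2], I[2,4], I[4,4]^2. HN layers by μ_θ (2 steps, strictly decreasing):
  μ^(1)=3/2; μ^(2)=-2

((1, 1, 1, 1); (0, 1, 0, 2))


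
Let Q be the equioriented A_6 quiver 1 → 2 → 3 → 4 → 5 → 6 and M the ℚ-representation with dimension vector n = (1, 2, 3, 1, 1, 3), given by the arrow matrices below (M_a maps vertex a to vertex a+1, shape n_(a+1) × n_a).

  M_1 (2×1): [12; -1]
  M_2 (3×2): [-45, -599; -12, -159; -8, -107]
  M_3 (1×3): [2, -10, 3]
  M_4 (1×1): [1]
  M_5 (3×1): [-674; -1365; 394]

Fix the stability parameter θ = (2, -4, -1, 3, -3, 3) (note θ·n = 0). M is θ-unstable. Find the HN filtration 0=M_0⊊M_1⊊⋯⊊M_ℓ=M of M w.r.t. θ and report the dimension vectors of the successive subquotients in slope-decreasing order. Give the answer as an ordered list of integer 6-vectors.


Interval decomposition of M: I[1,6], I[2,3], I[3,3], I[6,6]^2.
HN type (ℓ=4): μ^(1)=3; μ^(2)=0; μ^(3)=-1; μ^(4)=-4

((0, 0, 0, 0, 0, 3); (0, 0, 0, 1, 1, 0); (1, 1, 3, 0, 0, 0); (0, 1, 0, 0, 0, 0))


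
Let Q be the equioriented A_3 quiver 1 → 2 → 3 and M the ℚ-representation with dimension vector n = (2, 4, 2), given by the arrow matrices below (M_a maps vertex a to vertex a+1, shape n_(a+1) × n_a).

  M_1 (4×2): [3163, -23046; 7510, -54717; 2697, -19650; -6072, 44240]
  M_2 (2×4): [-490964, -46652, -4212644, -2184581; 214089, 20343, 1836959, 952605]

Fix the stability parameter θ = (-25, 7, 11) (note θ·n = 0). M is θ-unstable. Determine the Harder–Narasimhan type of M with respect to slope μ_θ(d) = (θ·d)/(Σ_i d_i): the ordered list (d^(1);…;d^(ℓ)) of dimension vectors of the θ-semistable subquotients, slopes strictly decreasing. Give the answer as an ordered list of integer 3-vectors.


Interval decomposition of M: I[1,2], I[1,3], I[2,2], I[2,3].
HN type (ℓ=3): μ^(1)=11; μ^(2)=7; μ^(3)=-25

((0, 0, 2); (0, 4, 0); (2, 0, 0))


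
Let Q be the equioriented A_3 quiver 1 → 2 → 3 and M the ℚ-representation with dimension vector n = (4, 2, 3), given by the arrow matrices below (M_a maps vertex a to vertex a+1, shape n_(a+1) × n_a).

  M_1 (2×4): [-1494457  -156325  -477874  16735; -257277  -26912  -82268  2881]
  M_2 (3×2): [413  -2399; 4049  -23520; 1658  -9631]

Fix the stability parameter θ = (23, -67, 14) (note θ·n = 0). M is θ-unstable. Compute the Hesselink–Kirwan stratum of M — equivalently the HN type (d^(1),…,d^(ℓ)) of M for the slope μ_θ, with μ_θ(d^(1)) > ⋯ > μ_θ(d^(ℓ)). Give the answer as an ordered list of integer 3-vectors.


Interval decomposition of M: I[1,1]^2, I[1,3]^2, I[3,3].
HN type (ℓ=3): μ^(1)=23; μ^(2)=14; μ^(3)=-22

((2, 0, 0); (0, 0, 3); (2, 2, 0))


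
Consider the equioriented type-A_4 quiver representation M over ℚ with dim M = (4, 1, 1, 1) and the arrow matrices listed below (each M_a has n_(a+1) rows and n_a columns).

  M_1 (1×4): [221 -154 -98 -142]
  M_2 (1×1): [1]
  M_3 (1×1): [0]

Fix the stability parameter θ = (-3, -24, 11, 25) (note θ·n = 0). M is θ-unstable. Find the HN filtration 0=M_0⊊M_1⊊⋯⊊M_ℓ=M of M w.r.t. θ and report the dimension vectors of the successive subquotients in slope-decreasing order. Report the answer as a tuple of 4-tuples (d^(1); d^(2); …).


Via rank(M_{q-1}∘⋯∘M_p): M ≅ I[1,1]^3, I[1,3], I[4,4].
μ_θ-semistable layers: μ^(1)=25; μ^(2)=11; μ^(3)=-3; μ^(4)=-27/2

((0, 0, 0, 1); (0, 0, 1, 0); (3, 0, 0, 0); (1, 1, 0, 0))


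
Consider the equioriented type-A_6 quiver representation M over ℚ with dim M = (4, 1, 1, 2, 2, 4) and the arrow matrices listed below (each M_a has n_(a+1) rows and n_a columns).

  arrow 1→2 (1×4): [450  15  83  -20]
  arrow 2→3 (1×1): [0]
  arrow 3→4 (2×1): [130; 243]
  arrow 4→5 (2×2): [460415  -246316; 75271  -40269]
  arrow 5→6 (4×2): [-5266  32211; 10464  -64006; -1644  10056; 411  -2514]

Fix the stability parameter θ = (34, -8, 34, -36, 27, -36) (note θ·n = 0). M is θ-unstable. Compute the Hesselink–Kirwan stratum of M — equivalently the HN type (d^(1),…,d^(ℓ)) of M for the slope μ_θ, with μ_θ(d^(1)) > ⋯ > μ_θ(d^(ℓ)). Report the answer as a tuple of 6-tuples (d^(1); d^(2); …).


Interval decomposition of M: I[1,1]^3, I[1,2], I[3,6], I[4,6], I[6,6]^2.
HN type (ℓ=5): μ^(1)=34; μ^(2)=13; μ^(3)=-11/4; μ^(4)=-9/2; μ^(5)=-36

((3, 0, 0, 0, 0, 0); (1, 1, 0, 0, 0, 0); (0, 0, 1, 1, 1, 1); (0, 0, 0, 0, 1, 1); (0, 0, 0, 1, 0, 2))


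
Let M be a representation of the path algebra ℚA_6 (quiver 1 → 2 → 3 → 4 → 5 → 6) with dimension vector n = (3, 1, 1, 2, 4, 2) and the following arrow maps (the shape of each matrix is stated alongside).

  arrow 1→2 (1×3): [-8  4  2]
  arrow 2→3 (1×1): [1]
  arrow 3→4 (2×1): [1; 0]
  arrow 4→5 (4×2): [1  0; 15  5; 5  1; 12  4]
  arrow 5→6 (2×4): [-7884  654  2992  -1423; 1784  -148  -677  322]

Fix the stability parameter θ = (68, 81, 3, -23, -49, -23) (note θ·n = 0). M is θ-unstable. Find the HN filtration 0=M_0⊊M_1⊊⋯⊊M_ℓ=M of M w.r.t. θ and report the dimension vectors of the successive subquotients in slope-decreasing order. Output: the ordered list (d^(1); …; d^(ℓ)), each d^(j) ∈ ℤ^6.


Barcode: M ≅ I[1,1]^2, I[1,6], I[4,5], I[5,5], I[5,6]. HN layers by μ_θ (5 steps, strictly decreasing):
  μ^(1)=68; μ^(2)=19/2; μ^(3)=-23; μ^(4)=-36; μ^(5)=-49

((2, 0, 0, 0, 0, 0); (1, 1, 1, 1, 1, 1); (0, 0, 0, 0, 0, 1); (0, 0, 0, 1, 1, 0); (0, 0, 0, 0, 2, 0))


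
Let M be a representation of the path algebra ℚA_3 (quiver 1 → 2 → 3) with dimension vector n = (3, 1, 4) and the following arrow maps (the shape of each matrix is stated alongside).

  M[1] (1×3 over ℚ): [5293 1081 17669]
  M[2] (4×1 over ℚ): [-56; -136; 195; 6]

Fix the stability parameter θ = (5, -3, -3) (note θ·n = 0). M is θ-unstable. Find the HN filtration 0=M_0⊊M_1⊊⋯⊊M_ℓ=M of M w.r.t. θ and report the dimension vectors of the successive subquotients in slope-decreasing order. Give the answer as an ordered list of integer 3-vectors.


Interval decomposition of M: I[1,1]^2, I[1,3], I[3,3]^3.
HN type (ℓ=3): μ^(1)=5; μ^(2)=-1/3; μ^(3)=-3

((2, 0, 0); (1, 1, 1); (0, 0, 3))


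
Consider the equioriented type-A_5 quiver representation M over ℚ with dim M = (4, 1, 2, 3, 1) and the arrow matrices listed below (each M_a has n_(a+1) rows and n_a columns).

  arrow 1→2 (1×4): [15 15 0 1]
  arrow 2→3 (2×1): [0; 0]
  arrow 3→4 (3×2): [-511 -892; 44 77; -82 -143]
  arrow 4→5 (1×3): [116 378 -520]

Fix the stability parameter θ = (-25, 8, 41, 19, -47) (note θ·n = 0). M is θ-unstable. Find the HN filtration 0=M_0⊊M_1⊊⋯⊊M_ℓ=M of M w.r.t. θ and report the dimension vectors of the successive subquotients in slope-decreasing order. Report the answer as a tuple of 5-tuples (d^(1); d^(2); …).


Interval decomposition of M: I[1,1]^3, I[1,2], I[3,4], I[3,5], I[4,4].
HN type (ℓ=5): μ^(1)=30; μ^(2)=19; μ^(3)=8; μ^(4)=13/3; μ^(5)=-25

((0, 0, 1, 1, 0); (0, 0, 0, 1, 0); (0, 1, 0, 0, 0); (0, 0, 1, 1, 1); (4, 0, 0, 0, 0))


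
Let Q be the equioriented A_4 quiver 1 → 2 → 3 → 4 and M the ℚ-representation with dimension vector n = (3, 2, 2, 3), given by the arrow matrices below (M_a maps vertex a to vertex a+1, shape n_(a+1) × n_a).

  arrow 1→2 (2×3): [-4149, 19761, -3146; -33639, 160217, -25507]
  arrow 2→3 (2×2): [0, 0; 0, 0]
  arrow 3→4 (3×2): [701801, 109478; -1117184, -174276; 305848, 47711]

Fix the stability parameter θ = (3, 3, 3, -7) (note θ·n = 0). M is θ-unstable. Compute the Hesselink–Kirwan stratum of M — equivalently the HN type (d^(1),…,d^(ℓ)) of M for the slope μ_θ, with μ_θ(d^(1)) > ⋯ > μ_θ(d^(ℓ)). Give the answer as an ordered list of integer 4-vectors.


Interval decomposition of M: I[1,1], I[1,2]^2, I[3,4]^2, I[4,4].
HN type (ℓ=3): μ^(1)=3; μ^(2)=-2; μ^(3)=-7

((3, 2, 0, 0); (0, 0, 2, 2); (0, 0, 0, 1))
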